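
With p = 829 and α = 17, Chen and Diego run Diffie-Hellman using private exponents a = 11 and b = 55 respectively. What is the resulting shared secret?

607

Chen sends A = α^a mod p = 17^11 mod 829.
17^1 ≡ 17 (mod 829)
17^2 = (17^1)^2 ≡ 17^2 = 289 ≡ 289 (mod 829)
17^4 = (17^2)^2 ≡ 289^2 = 83521 ≡ 621 (mod 829)
17^8 = (17^4)^2 ≡ 621^2 = 385641 ≡ 156 (mod 829)
17^11 = 17^8 · 17^2 · 17^1 ≡ 156 · 289 · 17 ≡ 432 (mod 829).
So A = 432. Diego then computes K = A^b mod p = 432^55 mod 829.
432^1 ≡ 432 (mod 829)
432^2 = (432^1)^2 ≡ 432^2 = 186624 ≡ 99 (mod 829)
432^4 = (432^2)^2 ≡ 99^2 = 9801 ≡ 682 (mod 829)
432^8 = (432^4)^2 ≡ 682^2 = 465124 ≡ 55 (mod 829)
432^16 = (432^8)^2 ≡ 55^2 = 3025 ≡ 538 (mod 829)
432^32 = (432^16)^2 ≡ 538^2 = 289444 ≡ 123 (mod 829)
432^55 = 432^32 · 432^16 · 432^4 · 432^2 · 432^1 ≡ 123 · 538 · 682 · 99 · 432 ≡ 607 (mod 829).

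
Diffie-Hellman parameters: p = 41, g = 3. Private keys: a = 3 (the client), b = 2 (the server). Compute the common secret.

32

The client sends A = g^a mod p = 3^3 mod 41.
3^1 ≡ 3 (mod 41)
3^2 = (3^1)^2 ≡ 3^2 = 9 ≡ 9 (mod 41)
3^3 = 3^2 · 3^1 ≡ 9 · 3 ≡ 27 (mod 41).
So A = 27. The server then computes K = A^b mod p = 27^2 mod 41.
27^1 ≡ 27 (mod 41)
27^2 = (27^1)^2 ≡ 27^2 = 729 ≡ 32 (mod 41)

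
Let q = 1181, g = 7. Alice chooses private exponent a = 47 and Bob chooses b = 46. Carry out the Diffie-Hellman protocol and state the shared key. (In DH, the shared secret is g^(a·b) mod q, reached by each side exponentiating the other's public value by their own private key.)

784

Alice sends A = g^a mod q = 7^47 mod 1181.
7^1 ≡ 7 (mod 1181)
7^2 = (7^1)^2 ≡ 7^2 = 49 ≡ 49 (mod 1181)
7^4 = (7^2)^2 ≡ 49^2 = 2401 ≡ 39 (mod 1181)
7^8 = (7^4)^2 ≡ 39^2 = 1521 ≡ 340 (mod 1181)
7^16 = (7^8)^2 ≡ 340^2 = 115600 ≡ 1043 (mod 1181)
7^32 = (7^16)^2 ≡ 1043^2 = 1087849 ≡ 148 (mod 1181)
7^47 = 7^32 · 7^8 · 7^4 · 7^2 · 7^1 ≡ 148 · 340 · 39 · 49 · 7 ≡ 794 (mod 1181).
So A = 794. Bob then computes K = A^b mod q = 794^46 mod 1181.
794^1 ≡ 794 (mod 1181)
794^2 = (794^1)^2 ≡ 794^2 = 630436 ≡ 963 (mod 1181)
794^4 = (794^2)^2 ≡ 963^2 = 927369 ≡ 284 (mod 1181)
794^8 = (794^4)^2 ≡ 284^2 = 80656 ≡ 348 (mod 1181)
794^16 = (794^8)^2 ≡ 348^2 = 121104 ≡ 642 (mod 1181)
794^32 = (794^16)^2 ≡ 642^2 = 412164 ≡ 1176 (mod 1181)
794^46 = 794^32 · 794^8 · 794^4 · 794^2 ≡ 1176 · 348 · 284 · 963 ≡ 784 (mod 1181).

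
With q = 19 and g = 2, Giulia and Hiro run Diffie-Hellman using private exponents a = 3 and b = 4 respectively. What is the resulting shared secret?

Hiro sends B = g^b mod q = 2^4 mod 19.
2^1 ≡ 2 (mod 19)
2^2 = (2^1)^2 ≡ 2^2 = 4 ≡ 4 (mod 19)
2^4 = (2^2)^2 ≡ 4^2 = 16 ≡ 16 (mod 19)
So B = 16. Giulia then computes K = B^a mod q = 16^3 mod 19.
16^1 ≡ 16 (mod 19)
16^2 = (16^1)^2 ≡ 16^2 = 256 ≡ 9 (mod 19)
16^3 = 16^2 · 16^1 ≡ 9 · 16 ≡ 11 (mod 19).

11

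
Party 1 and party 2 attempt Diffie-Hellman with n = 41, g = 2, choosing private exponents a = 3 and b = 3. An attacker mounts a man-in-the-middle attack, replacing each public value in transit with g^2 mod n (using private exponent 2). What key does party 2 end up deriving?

Party 2 receives an attacker's public value M = 2^2 mod 41 instead of the honest one.
2^1 ≡ 2 (mod 41)
2^2 = (2^1)^2 ≡ 2^2 = 4 ≡ 4 (mod 41)
So M = 4. Party 2 computes K = M^3 mod 41.
4^1 ≡ 4 (mod 41)
4^2 = (4^1)^2 ≡ 4^2 = 16 ≡ 16 (mod 41)
4^3 = 4^2 · 4^1 ≡ 16 · 4 ≡ 23 (mod 41).

23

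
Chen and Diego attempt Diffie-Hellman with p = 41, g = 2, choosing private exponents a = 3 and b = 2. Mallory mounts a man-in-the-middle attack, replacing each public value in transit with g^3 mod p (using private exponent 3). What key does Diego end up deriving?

23

Diego receives Mallory's public value M = 2^3 mod 41 instead of the honest one.
2^1 ≡ 2 (mod 41)
2^2 = (2^1)^2 ≡ 2^2 = 4 ≡ 4 (mod 41)
2^3 = 2^2 · 2^1 ≡ 4 · 2 ≡ 8 (mod 41).
So M = 8. Diego computes K = M^2 mod 41.
8^1 ≡ 8 (mod 41)
8^2 = (8^1)^2 ≡ 8^2 = 64 ≡ 23 (mod 41)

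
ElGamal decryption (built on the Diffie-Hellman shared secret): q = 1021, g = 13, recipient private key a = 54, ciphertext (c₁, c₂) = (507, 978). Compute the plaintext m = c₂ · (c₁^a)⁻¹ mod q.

Shared mask s = c₁^a mod q = 507^54 mod 1021.
507^1 ≡ 507 (mod 1021)
507^2 = (507^1)^2 ≡ 507^2 = 257049 ≡ 778 (mod 1021)
507^4 = (507^2)^2 ≡ 778^2 = 605284 ≡ 852 (mod 1021)
507^8 = (507^4)^2 ≡ 852^2 = 725904 ≡ 994 (mod 1021)
507^16 = (507^8)^2 ≡ 994^2 = 988036 ≡ 729 (mod 1021)
507^32 = (507^16)^2 ≡ 729^2 = 531441 ≡ 521 (mod 1021)
507^54 = 507^32 · 507^16 · 507^4 · 507^2 ≡ 521 · 729 · 852 · 778 ≡ 340 (mod 1021).
So s = 340; s⁻¹ ≡ 1018 (mod 1021).
m = c₂ · s⁻¹ mod 1021 = 978 · 1018 mod 1021 = 129.

129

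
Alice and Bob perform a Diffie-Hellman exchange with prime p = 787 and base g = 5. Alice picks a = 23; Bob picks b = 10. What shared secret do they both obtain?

124

Bob sends B = g^b mod p = 5^10 mod 787.
5^1 ≡ 5 (mod 787)
5^2 = (5^1)^2 ≡ 5^2 = 25 ≡ 25 (mod 787)
5^4 = (5^2)^2 ≡ 25^2 = 625 ≡ 625 (mod 787)
5^8 = (5^4)^2 ≡ 625^2 = 390625 ≡ 273 (mod 787)
5^10 = 5^8 · 5^2 ≡ 273 · 25 ≡ 529 (mod 787).
So B = 529. Alice then computes K = B^a mod p = 529^23 mod 787.
529^1 ≡ 529 (mod 787)
529^2 = (529^1)^2 ≡ 529^2 = 279841 ≡ 456 (mod 787)
529^4 = (529^2)^2 ≡ 456^2 = 207936 ≡ 168 (mod 787)
529^8 = (529^4)^2 ≡ 168^2 = 28224 ≡ 679 (mod 787)
529^16 = (529^8)^2 ≡ 679^2 = 461041 ≡ 646 (mod 787)
529^23 = 529^16 · 529^4 · 529^2 · 529^1 ≡ 646 · 168 · 456 · 529 ≡ 124 (mod 787).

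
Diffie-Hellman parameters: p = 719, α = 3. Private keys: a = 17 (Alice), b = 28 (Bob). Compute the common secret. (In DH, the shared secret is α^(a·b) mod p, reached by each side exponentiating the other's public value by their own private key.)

2

Alice sends A = α^a mod p = 3^17 mod 719.
3^1 ≡ 3 (mod 719)
3^2 = (3^1)^2 ≡ 3^2 = 9 ≡ 9 (mod 719)
3^4 = (3^2)^2 ≡ 9^2 = 81 ≡ 81 (mod 719)
3^8 = (3^4)^2 ≡ 81^2 = 6561 ≡ 90 (mod 719)
3^16 = (3^8)^2 ≡ 90^2 = 8100 ≡ 191 (mod 719)
3^17 = 3^16 · 3^1 ≡ 191 · 3 ≡ 573 (mod 719).
So A = 573. Bob then computes K = A^b mod p = 573^28 mod 719.
573^1 ≡ 573 (mod 719)
573^2 = (573^1)^2 ≡ 573^2 = 328329 ≡ 465 (mod 719)
573^4 = (573^2)^2 ≡ 465^2 = 216225 ≡ 525 (mod 719)
573^8 = (573^4)^2 ≡ 525^2 = 275625 ≡ 248 (mod 719)
573^16 = (573^8)^2 ≡ 248^2 = 61504 ≡ 389 (mod 719)
573^28 = 573^16 · 573^8 · 573^4 ≡ 389 · 248 · 525 ≡ 2 (mod 719).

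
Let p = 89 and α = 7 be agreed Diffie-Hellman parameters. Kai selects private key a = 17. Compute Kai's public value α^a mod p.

23

Public value = 7^17 mod 89.
7^1 ≡ 7 (mod 89)
7^2 = (7^1)^2 ≡ 7^2 = 49 ≡ 49 (mod 89)
7^4 = (7^2)^2 ≡ 49^2 = 2401 ≡ 87 (mod 89)
7^8 = (7^4)^2 ≡ 87^2 = 7569 ≡ 4 (mod 89)
7^16 = (7^8)^2 ≡ 4^2 = 16 ≡ 16 (mod 89)
7^17 = 7^16 · 7^1 ≡ 16 · 7 ≡ 23 (mod 89).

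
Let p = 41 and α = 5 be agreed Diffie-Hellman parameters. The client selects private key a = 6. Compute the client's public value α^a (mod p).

Public value = 5^6 (mod 41).
5^1 ≡ 5 (mod 41)
5^2 = (5^1)^2 ≡ 5^2 = 25 ≡ 25 (mod 41)
5^4 = (5^2)^2 ≡ 25^2 = 625 ≡ 10 (mod 41)
5^6 = 5^4 · 5^2 ≡ 10 · 25 ≡ 4 (mod 41).

4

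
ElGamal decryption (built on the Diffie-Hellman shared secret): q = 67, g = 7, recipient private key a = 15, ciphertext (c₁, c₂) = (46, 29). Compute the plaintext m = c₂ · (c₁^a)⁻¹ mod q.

Shared mask s = c₁^a mod q = 46^15 mod 67.
46^1 ≡ 46 (mod 67)
46^2 = (46^1)^2 ≡ 46^2 = 2116 ≡ 39 (mod 67)
46^4 = (46^2)^2 ≡ 39^2 = 1521 ≡ 47 (mod 67)
46^8 = (46^4)^2 ≡ 47^2 = 2209 ≡ 65 (mod 67)
46^15 = 46^8 · 46^4 · 46^2 · 46^1 ≡ 65 · 47 · 39 · 46 ≡ 3 (mod 67).
So s = 3; s⁻¹ ≡ 45 (mod 67).
m = c₂ · s⁻¹ mod 67 = 29 · 45 mod 67 = 32.

32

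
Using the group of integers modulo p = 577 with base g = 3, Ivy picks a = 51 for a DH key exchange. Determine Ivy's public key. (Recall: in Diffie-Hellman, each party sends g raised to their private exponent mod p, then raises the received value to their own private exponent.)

Public value = 3^51 (mod 577).
3^1 ≡ 3 (mod 577)
3^2 = (3^1)^2 ≡ 3^2 = 9 ≡ 9 (mod 577)
3^4 = (3^2)^2 ≡ 9^2 = 81 ≡ 81 (mod 577)
3^8 = (3^4)^2 ≡ 81^2 = 6561 ≡ 214 (mod 577)
3^16 = (3^8)^2 ≡ 214^2 = 45796 ≡ 213 (mod 577)
3^32 = (3^16)^2 ≡ 213^2 = 45369 ≡ 363 (mod 577)
3^51 = 3^32 · 3^16 · 3^2 · 3^1 ≡ 363 · 213 · 9 · 3 ≡ 27 (mod 577).

27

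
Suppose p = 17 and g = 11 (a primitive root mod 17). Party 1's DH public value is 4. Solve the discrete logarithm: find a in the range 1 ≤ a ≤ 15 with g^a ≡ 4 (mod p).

4

Try successive powers of 11 modulo 17:
11^1 ≡ 11
11^2 ≡ 2
11^3 ≡ 5
11^4 ≡ 4
Found: a = 4.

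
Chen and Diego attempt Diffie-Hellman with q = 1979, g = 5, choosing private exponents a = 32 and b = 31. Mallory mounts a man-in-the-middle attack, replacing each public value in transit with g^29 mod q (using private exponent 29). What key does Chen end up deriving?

99

Chen receives Mallory's public value M = 5^29 mod 1979 instead of the honest one.
5^1 ≡ 5 (mod 1979)
5^2 = (5^1)^2 ≡ 5^2 = 25 ≡ 25 (mod 1979)
5^4 = (5^2)^2 ≡ 25^2 = 625 ≡ 625 (mod 1979)
5^8 = (5^4)^2 ≡ 625^2 = 390625 ≡ 762 (mod 1979)
5^16 = (5^8)^2 ≡ 762^2 = 580644 ≡ 797 (mod 1979)
5^29 = 5^16 · 5^8 · 5^4 · 5^1 ≡ 797 · 762 · 625 · 5 ≡ 1187 (mod 1979).
So M = 1187. Chen computes K = M^32 mod 1979.
1187^1 ≡ 1187 (mod 1979)
1187^2 = (1187^1)^2 ≡ 1187^2 = 1408969 ≡ 1900 (mod 1979)
1187^4 = (1187^2)^2 ≡ 1900^2 = 3610000 ≡ 304 (mod 1979)
1187^8 = (1187^4)^2 ≡ 304^2 = 92416 ≡ 1382 (mod 1979)
1187^16 = (1187^8)^2 ≡ 1382^2 = 1909924 ≡ 189 (mod 1979)
1187^32 = (1187^16)^2 ≡ 189^2 = 35721 ≡ 99 (mod 1979)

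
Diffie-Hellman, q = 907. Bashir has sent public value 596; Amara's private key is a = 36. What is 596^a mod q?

Shared key K = 596^36 mod 907.
596^1 ≡ 596 (mod 907)
596^2 = (596^1)^2 ≡ 596^2 = 355216 ≡ 579 (mod 907)
596^4 = (596^2)^2 ≡ 579^2 = 335241 ≡ 558 (mod 907)
596^8 = (596^4)^2 ≡ 558^2 = 311364 ≡ 263 (mod 907)
596^16 = (596^8)^2 ≡ 263^2 = 69169 ≡ 237 (mod 907)
596^32 = (596^16)^2 ≡ 237^2 = 56169 ≡ 842 (mod 907)
596^36 = 596^32 · 596^4 ≡ 842 · 558 ≡ 10 (mod 907).

10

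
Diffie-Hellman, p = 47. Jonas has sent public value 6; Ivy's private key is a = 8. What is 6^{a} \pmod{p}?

24

Shared key K = 6^8 mod 47.
6^1 ≡ 6 (mod 47)
6^2 = (6^1)^2 ≡ 6^2 = 36 ≡ 36 (mod 47)
6^4 = (6^2)^2 ≡ 36^2 = 1296 ≡ 27 (mod 47)
6^8 = (6^4)^2 ≡ 27^2 = 729 ≡ 24 (mod 47)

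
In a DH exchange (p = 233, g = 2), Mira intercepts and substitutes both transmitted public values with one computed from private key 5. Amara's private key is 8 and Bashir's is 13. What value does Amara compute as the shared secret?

184

Amara receives Mira's public value M = 2^5 mod 233 instead of the honest one.
2^1 ≡ 2 (mod 233)
2^2 = (2^1)^2 ≡ 2^2 = 4 ≡ 4 (mod 233)
2^4 = (2^2)^2 ≡ 4^2 = 16 ≡ 16 (mod 233)
2^5 = 2^4 · 2^1 ≡ 16 · 2 ≡ 32 (mod 233).
So M = 32. Amara computes K = M^8 mod 233.
32^1 ≡ 32 (mod 233)
32^2 = (32^1)^2 ≡ 32^2 = 1024 ≡ 92 (mod 233)
32^4 = (32^2)^2 ≡ 92^2 = 8464 ≡ 76 (mod 233)
32^8 = (32^4)^2 ≡ 76^2 = 5776 ≡ 184 (mod 233)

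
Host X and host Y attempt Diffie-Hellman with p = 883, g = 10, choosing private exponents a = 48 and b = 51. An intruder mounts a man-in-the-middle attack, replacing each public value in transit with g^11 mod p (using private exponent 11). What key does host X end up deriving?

Host X receives an intruder's public value M = 10^11 mod 883 instead of the honest one.
10^1 ≡ 10 (mod 883)
10^2 = (10^1)^2 ≡ 10^2 = 100 ≡ 100 (mod 883)
10^4 = (10^2)^2 ≡ 100^2 = 10000 ≡ 287 (mod 883)
10^8 = (10^4)^2 ≡ 287^2 = 82369 ≡ 250 (mod 883)
10^11 = 10^8 · 10^2 · 10^1 ≡ 250 · 100 · 10 ≡ 111 (mod 883).
So M = 111. Host X computes K = M^48 mod 883.
111^1 ≡ 111 (mod 883)
111^2 = (111^1)^2 ≡ 111^2 = 12321 ≡ 842 (mod 883)
111^4 = (111^2)^2 ≡ 842^2 = 708964 ≡ 798 (mod 883)
111^8 = (111^4)^2 ≡ 798^2 = 636804 ≡ 161 (mod 883)
111^16 = (111^8)^2 ≡ 161^2 = 25921 ≡ 314 (mod 883)
111^32 = (111^16)^2 ≡ 314^2 = 98596 ≡ 583 (mod 883)
111^48 = 111^32 · 111^16 ≡ 583 · 314 ≡ 281 (mod 883).

281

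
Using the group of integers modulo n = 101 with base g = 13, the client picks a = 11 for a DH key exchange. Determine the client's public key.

Public value = 13^11 mod 101.
13^1 ≡ 13 (mod 101)
13^2 = (13^1)^2 ≡ 13^2 = 169 ≡ 68 (mod 101)
13^4 = (13^2)^2 ≡ 68^2 = 4624 ≡ 79 (mod 101)
13^8 = (13^4)^2 ≡ 79^2 = 6241 ≡ 80 (mod 101)
13^11 = 13^8 · 13^2 · 13^1 ≡ 80 · 68 · 13 ≡ 20 (mod 101).

20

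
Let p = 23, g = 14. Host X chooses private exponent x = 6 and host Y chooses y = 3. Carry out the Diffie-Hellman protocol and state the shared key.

Host X sends A = g^x mod p = 14^6 mod 23.
14^1 ≡ 14 (mod 23)
14^2 = (14^1)^2 ≡ 14^2 = 196 ≡ 12 (mod 23)
14^4 = (14^2)^2 ≡ 12^2 = 144 ≡ 6 (mod 23)
14^6 = 14^4 · 14^2 ≡ 6 · 12 ≡ 3 (mod 23).
So A = 3. Host Y then computes K = A^y mod p = 3^3 mod 23.
3^1 ≡ 3 (mod 23)
3^2 = (3^1)^2 ≡ 3^2 = 9 ≡ 9 (mod 23)
3^3 = 3^2 · 3^1 ≡ 9 · 3 ≡ 4 (mod 23).

4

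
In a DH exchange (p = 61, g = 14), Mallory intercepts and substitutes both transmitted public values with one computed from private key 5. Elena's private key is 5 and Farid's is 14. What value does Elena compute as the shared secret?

Elena receives Mallory's public value M = 14^5 mod 61 instead of the honest one.
14^1 ≡ 14 (mod 61)
14^2 = (14^1)^2 ≡ 14^2 = 196 ≡ 13 (mod 61)
14^4 = (14^2)^2 ≡ 13^2 = 169 ≡ 47 (mod 61)
14^5 = 14^4 · 14^1 ≡ 47 · 14 ≡ 48 (mod 61).
So M = 48. Elena computes K = M^5 mod 61.
48^1 ≡ 48 (mod 61)
48^2 = (48^1)^2 ≡ 48^2 = 2304 ≡ 47 (mod 61)
48^4 = (48^2)^2 ≡ 47^2 = 2209 ≡ 13 (mod 61)
48^5 = 48^4 · 48^1 ≡ 13 · 48 ≡ 14 (mod 61).

14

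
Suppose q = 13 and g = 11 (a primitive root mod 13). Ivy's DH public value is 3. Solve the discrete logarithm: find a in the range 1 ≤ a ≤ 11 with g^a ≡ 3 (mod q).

4

Try successive powers of 11 modulo 13:
11^1 ≡ 11
11^2 ≡ 4
11^3 ≡ 5
11^4 ≡ 3
Found: a = 4.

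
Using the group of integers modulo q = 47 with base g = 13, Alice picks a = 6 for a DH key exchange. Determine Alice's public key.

Public value = 13^6 (mod 47).
13^1 ≡ 13 (mod 47)
13^2 = (13^1)^2 ≡ 13^2 = 169 ≡ 28 (mod 47)
13^4 = (13^2)^2 ≡ 28^2 = 784 ≡ 32 (mod 47)
13^6 = 13^4 · 13^2 ≡ 32 · 28 ≡ 3 (mod 47).

3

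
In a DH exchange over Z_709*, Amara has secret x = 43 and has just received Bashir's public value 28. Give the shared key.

Shared key K = 28^43 mod 709.
28^1 ≡ 28 (mod 709)
28^2 = (28^1)^2 ≡ 28^2 = 784 ≡ 75 (mod 709)
28^4 = (28^2)^2 ≡ 75^2 = 5625 ≡ 662 (mod 709)
28^8 = (28^4)^2 ≡ 662^2 = 438244 ≡ 82 (mod 709)
28^16 = (28^8)^2 ≡ 82^2 = 6724 ≡ 343 (mod 709)
28^32 = (28^16)^2 ≡ 343^2 = 117649 ≡ 664 (mod 709)
28^43 = 28^32 · 28^8 · 28^2 · 28^1 ≡ 664 · 82 · 75 · 28 ≡ 370 (mod 709).

370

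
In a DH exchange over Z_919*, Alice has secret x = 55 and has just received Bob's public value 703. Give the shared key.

338

Shared key K = 703^55 mod 919.
703^1 ≡ 703 (mod 919)
703^2 = (703^1)^2 ≡ 703^2 = 494209 ≡ 706 (mod 919)
703^4 = (703^2)^2 ≡ 706^2 = 498436 ≡ 338 (mod 919)
703^8 = (703^4)^2 ≡ 338^2 = 114244 ≡ 288 (mod 919)
703^16 = (703^8)^2 ≡ 288^2 = 82944 ≡ 234 (mod 919)
703^32 = (703^16)^2 ≡ 234^2 = 54756 ≡ 535 (mod 919)
703^55 = 703^32 · 703^16 · 703^4 · 703^2 · 703^1 ≡ 535 · 234 · 338 · 706 · 703 ≡ 338 (mod 919).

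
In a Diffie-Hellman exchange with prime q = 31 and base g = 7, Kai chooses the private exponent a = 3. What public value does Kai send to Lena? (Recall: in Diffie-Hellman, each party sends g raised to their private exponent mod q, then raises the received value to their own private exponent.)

2

Public value = 7^3 mod 31.
7^1 ≡ 7 (mod 31)
7^2 = (7^1)^2 ≡ 7^2 = 49 ≡ 18 (mod 31)
7^3 = 7^2 · 7^1 ≡ 18 · 7 ≡ 2 (mod 31).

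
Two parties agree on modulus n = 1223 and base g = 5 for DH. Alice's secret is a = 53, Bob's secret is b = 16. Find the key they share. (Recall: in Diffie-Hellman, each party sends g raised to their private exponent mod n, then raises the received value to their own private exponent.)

528

Alice sends A = g^a mod n = 5^53 mod 1223.
5^1 ≡ 5 (mod 1223)
5^2 = (5^1)^2 ≡ 5^2 = 25 ≡ 25 (mod 1223)
5^4 = (5^2)^2 ≡ 25^2 = 625 ≡ 625 (mod 1223)
5^8 = (5^4)^2 ≡ 625^2 = 390625 ≡ 488 (mod 1223)
5^16 = (5^8)^2 ≡ 488^2 = 238144 ≡ 882 (mod 1223)
5^32 = (5^16)^2 ≡ 882^2 = 777924 ≡ 96 (mod 1223)
5^53 = 5^32 · 5^16 · 5^4 · 5^1 ≡ 96 · 882 · 625 · 5 ≡ 281 (mod 1223).
So A = 281. Bob then computes K = A^b mod n = 281^16 mod 1223.
281^1 ≡ 281 (mod 1223)
281^2 = (281^1)^2 ≡ 281^2 = 78961 ≡ 689 (mod 1223)
281^4 = (281^2)^2 ≡ 689^2 = 474721 ≡ 197 (mod 1223)
281^8 = (281^4)^2 ≡ 197^2 = 38809 ≡ 896 (mod 1223)
281^16 = (281^8)^2 ≡ 896^2 = 802816 ≡ 528 (mod 1223)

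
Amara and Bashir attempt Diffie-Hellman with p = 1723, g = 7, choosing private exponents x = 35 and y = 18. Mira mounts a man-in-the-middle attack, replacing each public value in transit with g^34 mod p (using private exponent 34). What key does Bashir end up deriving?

1195

Bashir receives Mira's public value M = 7^34 mod 1723 instead of the honest one.
7^1 ≡ 7 (mod 1723)
7^2 = (7^1)^2 ≡ 7^2 = 49 ≡ 49 (mod 1723)
7^4 = (7^2)^2 ≡ 49^2 = 2401 ≡ 678 (mod 1723)
7^8 = (7^4)^2 ≡ 678^2 = 459684 ≡ 1366 (mod 1723)
7^16 = (7^8)^2 ≡ 1366^2 = 1865956 ≡ 1670 (mod 1723)
7^32 = (7^16)^2 ≡ 1670^2 = 2788900 ≡ 1086 (mod 1723)
7^34 = 7^32 · 7^2 ≡ 1086 · 49 ≡ 1524 (mod 1723).
So M = 1524. Bashir computes K = M^18 mod 1723.
1524^1 ≡ 1524 (mod 1723)
1524^2 = (1524^1)^2 ≡ 1524^2 = 2322576 ≡ 1695 (mod 1723)
1524^4 = (1524^2)^2 ≡ 1695^2 = 2873025 ≡ 784 (mod 1723)
1524^8 = (1524^4)^2 ≡ 784^2 = 614656 ≡ 1268 (mod 1723)
1524^16 = (1524^8)^2 ≡ 1268^2 = 1607824 ≡ 265 (mod 1723)
1524^18 = 1524^16 · 1524^2 ≡ 265 · 1695 ≡ 1195 (mod 1723).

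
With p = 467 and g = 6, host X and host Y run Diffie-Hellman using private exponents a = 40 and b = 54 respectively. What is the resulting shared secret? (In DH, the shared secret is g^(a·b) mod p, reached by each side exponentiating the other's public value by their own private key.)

Host X sends A = g^a mod p = 6^40 mod 467.
6^1 ≡ 6 (mod 467)
6^2 = (6^1)^2 ≡ 6^2 = 36 ≡ 36 (mod 467)
6^4 = (6^2)^2 ≡ 36^2 = 1296 ≡ 362 (mod 467)
6^8 = (6^4)^2 ≡ 362^2 = 131044 ≡ 284 (mod 467)
6^16 = (6^8)^2 ≡ 284^2 = 80656 ≡ 332 (mod 467)
6^32 = (6^16)^2 ≡ 332^2 = 110224 ≡ 12 (mod 467)
6^40 = 6^32 · 6^8 ≡ 12 · 284 ≡ 139 (mod 467).
So A = 139. Host Y then computes K = A^b mod p = 139^54 mod 467.
139^1 ≡ 139 (mod 467)
139^2 = (139^1)^2 ≡ 139^2 = 19321 ≡ 174 (mod 467)
139^4 = (139^2)^2 ≡ 174^2 = 30276 ≡ 388 (mod 467)
139^8 = (139^4)^2 ≡ 388^2 = 150544 ≡ 170 (mod 467)
139^16 = (139^8)^2 ≡ 170^2 = 28900 ≡ 413 (mod 467)
139^32 = (139^16)^2 ≡ 413^2 = 170569 ≡ 114 (mod 467)
139^54 = 139^32 · 139^16 · 139^4 · 139^2 ≡ 114 · 413 · 388 · 174 ≡ 443 (mod 467).

443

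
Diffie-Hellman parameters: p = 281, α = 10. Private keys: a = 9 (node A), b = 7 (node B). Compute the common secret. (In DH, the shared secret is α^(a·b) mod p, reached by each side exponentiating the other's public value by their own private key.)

53

Node A sends A = α^a mod p = 10^9 mod 281.
10^1 ≡ 10 (mod 281)
10^2 = (10^1)^2 ≡ 10^2 = 100 ≡ 100 (mod 281)
10^4 = (10^2)^2 ≡ 100^2 = 10000 ≡ 165 (mod 281)
10^8 = (10^4)^2 ≡ 165^2 = 27225 ≡ 249 (mod 281)
10^9 = 10^8 · 10^1 ≡ 249 · 10 ≡ 242 (mod 281).
So A = 242. Node B then computes K = A^b mod p = 242^7 mod 281.
242^1 ≡ 242 (mod 281)
242^2 = (242^1)^2 ≡ 242^2 = 58564 ≡ 116 (mod 281)
242^4 = (242^2)^2 ≡ 116^2 = 13456 ≡ 249 (mod 281)
242^7 = 242^4 · 242^2 · 242^1 ≡ 249 · 116 · 242 ≡ 53 (mod 281).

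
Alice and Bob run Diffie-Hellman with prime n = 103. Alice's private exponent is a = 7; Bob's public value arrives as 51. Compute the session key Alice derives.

70

Shared key K = 51^7 mod 103.
51^1 ≡ 51 (mod 103)
51^2 = (51^1)^2 ≡ 51^2 = 2601 ≡ 26 (mod 103)
51^4 = (51^2)^2 ≡ 26^2 = 676 ≡ 58 (mod 103)
51^7 = 51^4 · 51^2 · 51^1 ≡ 58 · 26 · 51 ≡ 70 (mod 103).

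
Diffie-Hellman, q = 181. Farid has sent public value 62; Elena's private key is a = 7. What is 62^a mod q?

Shared key K = 62^7 mod 181.
62^1 ≡ 62 (mod 181)
62^2 = (62^1)^2 ≡ 62^2 = 3844 ≡ 43 (mod 181)
62^4 = (62^2)^2 ≡ 43^2 = 1849 ≡ 39 (mod 181)
62^7 = 62^4 · 62^2 · 62^1 ≡ 39 · 43 · 62 ≡ 80 (mod 181).

80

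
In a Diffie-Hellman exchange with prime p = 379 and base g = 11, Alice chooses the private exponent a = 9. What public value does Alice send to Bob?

328

Public value = 11^9 mod 379.
11^1 ≡ 11 (mod 379)
11^2 = (11^1)^2 ≡ 11^2 = 121 ≡ 121 (mod 379)
11^4 = (11^2)^2 ≡ 121^2 = 14641 ≡ 239 (mod 379)
11^8 = (11^4)^2 ≡ 239^2 = 57121 ≡ 271 (mod 379)
11^9 = 11^8 · 11^1 ≡ 271 · 11 ≡ 328 (mod 379).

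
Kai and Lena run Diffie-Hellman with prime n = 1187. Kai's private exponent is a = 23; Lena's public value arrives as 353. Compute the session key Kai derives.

949

Shared key K = 353^23 mod 1187.
353^1 ≡ 353 (mod 1187)
353^2 = (353^1)^2 ≡ 353^2 = 124609 ≡ 1161 (mod 1187)
353^4 = (353^2)^2 ≡ 1161^2 = 1347921 ≡ 676 (mod 1187)
353^8 = (353^4)^2 ≡ 676^2 = 456976 ≡ 1168 (mod 1187)
353^16 = (353^8)^2 ≡ 1168^2 = 1364224 ≡ 361 (mod 1187)
353^23 = 353^16 · 353^4 · 353^2 · 353^1 ≡ 361 · 676 · 1161 · 353 ≡ 949 (mod 1187).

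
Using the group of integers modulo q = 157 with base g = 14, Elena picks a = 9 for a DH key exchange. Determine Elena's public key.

Public value = 14^9 (mod 157).
14^1 ≡ 14 (mod 157)
14^2 = (14^1)^2 ≡ 14^2 = 196 ≡ 39 (mod 157)
14^4 = (14^2)^2 ≡ 39^2 = 1521 ≡ 108 (mod 157)
14^8 = (14^4)^2 ≡ 108^2 = 11664 ≡ 46 (mod 157)
14^9 = 14^8 · 14^1 ≡ 46 · 14 ≡ 16 (mod 157).

16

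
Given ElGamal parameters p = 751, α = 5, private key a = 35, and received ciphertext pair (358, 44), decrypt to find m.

Shared mask s = c₁^a mod p = 358^35 mod 751.
358^1 ≡ 358 (mod 751)
358^2 = (358^1)^2 ≡ 358^2 = 128164 ≡ 494 (mod 751)
358^4 = (358^2)^2 ≡ 494^2 = 244036 ≡ 712 (mod 751)
358^8 = (358^4)^2 ≡ 712^2 = 506944 ≡ 19 (mod 751)
358^16 = (358^8)^2 ≡ 19^2 = 361 ≡ 361 (mod 751)
358^32 = (358^16)^2 ≡ 361^2 = 130321 ≡ 398 (mod 751)
358^35 = 358^32 · 358^2 · 358^1 ≡ 398 · 494 · 358 ≡ 372 (mod 751).
So s = 372; s⁻¹ ≡ 107 (mod 751).
m = c₂ · s⁻¹ mod 751 = 44 · 107 mod 751 = 202.

202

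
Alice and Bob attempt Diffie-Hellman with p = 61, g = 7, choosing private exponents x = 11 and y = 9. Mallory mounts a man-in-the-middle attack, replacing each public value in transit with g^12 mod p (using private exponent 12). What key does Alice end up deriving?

34

Alice receives Mallory's public value M = 7^12 mod 61 instead of the honest one.
7^1 ≡ 7 (mod 61)
7^2 = (7^1)^2 ≡ 7^2 = 49 ≡ 49 (mod 61)
7^4 = (7^2)^2 ≡ 49^2 = 2401 ≡ 22 (mod 61)
7^8 = (7^4)^2 ≡ 22^2 = 484 ≡ 57 (mod 61)
7^12 = 7^8 · 7^4 ≡ 57 · 22 ≡ 34 (mod 61).
So M = 34. Alice computes K = M^11 mod 61.
34^1 ≡ 34 (mod 61)
34^2 = (34^1)^2 ≡ 34^2 = 1156 ≡ 58 (mod 61)
34^4 = (34^2)^2 ≡ 58^2 = 3364 ≡ 9 (mod 61)
34^8 = (34^4)^2 ≡ 9^2 = 81 ≡ 20 (mod 61)
34^11 = 34^8 · 34^2 · 34^1 ≡ 20 · 58 · 34 ≡ 34 (mod 61).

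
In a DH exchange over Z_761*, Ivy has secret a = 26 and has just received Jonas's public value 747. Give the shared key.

Shared key K = 747^26 mod 761.
747^1 ≡ 747 (mod 761)
747^2 = (747^1)^2 ≡ 747^2 = 558009 ≡ 196 (mod 761)
747^4 = (747^2)^2 ≡ 196^2 = 38416 ≡ 366 (mod 761)
747^8 = (747^4)^2 ≡ 366^2 = 133956 ≡ 20 (mod 761)
747^16 = (747^8)^2 ≡ 20^2 = 400 ≡ 400 (mod 761)
747^26 = 747^16 · 747^8 · 747^2 ≡ 400 · 20 · 196 ≡ 340 (mod 761).

340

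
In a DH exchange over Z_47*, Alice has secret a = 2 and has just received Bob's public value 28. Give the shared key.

Shared key K = 28^2 mod 47.
28^1 ≡ 28 (mod 47)
28^2 = (28^1)^2 ≡ 28^2 = 784 ≡ 32 (mod 47)

32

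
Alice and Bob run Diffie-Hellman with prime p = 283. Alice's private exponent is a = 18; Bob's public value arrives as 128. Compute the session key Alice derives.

Shared key K = 128^18 mod 283.
128^1 ≡ 128 (mod 283)
128^2 = (128^1)^2 ≡ 128^2 = 16384 ≡ 253 (mod 283)
128^4 = (128^2)^2 ≡ 253^2 = 64009 ≡ 51 (mod 283)
128^8 = (128^4)^2 ≡ 51^2 = 2601 ≡ 54 (mod 283)
128^16 = (128^8)^2 ≡ 54^2 = 2916 ≡ 86 (mod 283)
128^18 = 128^16 · 128^2 ≡ 86 · 253 ≡ 250 (mod 283).

250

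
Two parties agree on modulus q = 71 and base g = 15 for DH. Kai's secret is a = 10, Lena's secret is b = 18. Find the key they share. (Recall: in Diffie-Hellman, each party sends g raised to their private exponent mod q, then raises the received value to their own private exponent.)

30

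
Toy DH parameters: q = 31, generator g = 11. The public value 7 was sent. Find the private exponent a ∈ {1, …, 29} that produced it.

26

Try successive powers of 11 modulo 31:
11^1 ≡ 11
11^2 ≡ 28
11^3 ≡ 29
11^4 ≡ 9
11^5 ≡ 6
11^6 ≡ 4
11^7 ≡ 13
11^8 ≡ 19
11^9 ≡ 23
11^10 ≡ 5
11^11 ≡ 24
11^12 ≡ 16
11^13 ≡ 21
11^14 ≡ 14
11^15 ≡ 30
11^16 ≡ 20
11^17 ≡ 3
11^18 ≡ 2
11^19 ≡ 22
11^20 ≡ 25
11^21 ≡ 27
11^22 ≡ 18
11^23 ≡ 12
11^24 ≡ 8
11^25 ≡ 26
11^26 ≡ 7
Found: a = 26.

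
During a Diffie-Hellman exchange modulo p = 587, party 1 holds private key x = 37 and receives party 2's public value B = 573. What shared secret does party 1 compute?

84

Shared key K = 573^37 mod 587.
573^1 ≡ 573 (mod 587)
573^2 = (573^1)^2 ≡ 573^2 = 328329 ≡ 196 (mod 587)
573^4 = (573^2)^2 ≡ 196^2 = 38416 ≡ 261 (mod 587)
573^8 = (573^4)^2 ≡ 261^2 = 68121 ≡ 29 (mod 587)
573^16 = (573^8)^2 ≡ 29^2 = 841 ≡ 254 (mod 587)
573^32 = (573^16)^2 ≡ 254^2 = 64516 ≡ 533 (mod 587)
573^37 = 573^32 · 573^4 · 573^1 ≡ 533 · 261 · 573 ≡ 84 (mod 587).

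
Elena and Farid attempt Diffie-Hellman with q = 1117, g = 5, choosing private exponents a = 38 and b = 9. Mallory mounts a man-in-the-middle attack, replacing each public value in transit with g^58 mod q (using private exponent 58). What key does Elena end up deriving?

Elena receives Mallory's public value M = 5^58 mod 1117 instead of the honest one.
5^1 ≡ 5 (mod 1117)
5^2 = (5^1)^2 ≡ 5^2 = 25 ≡ 25 (mod 1117)
5^4 = (5^2)^2 ≡ 25^2 = 625 ≡ 625 (mod 1117)
5^8 = (5^4)^2 ≡ 625^2 = 390625 ≡ 792 (mod 1117)
5^16 = (5^8)^2 ≡ 792^2 = 627264 ≡ 627 (mod 1117)
5^32 = (5^16)^2 ≡ 627^2 = 393129 ≡ 1062 (mod 1117)
5^58 = 5^32 · 5^16 · 5^8 · 5^2 ≡ 1062 · 627 · 792 · 25 ≡ 111 (mod 1117).
So M = 111. Elena computes K = M^38 mod 1117.
111^1 ≡ 111 (mod 1117)
111^2 = (111^1)^2 ≡ 111^2 = 12321 ≡ 34 (mod 1117)
111^4 = (111^2)^2 ≡ 34^2 = 1156 ≡ 39 (mod 1117)
111^8 = (111^4)^2 ≡ 39^2 = 1521 ≡ 404 (mod 1117)
111^16 = (111^8)^2 ≡ 404^2 = 163216 ≡ 134 (mod 1117)
111^32 = (111^16)^2 ≡ 134^2 = 17956 ≡ 84 (mod 1117)
111^38 = 111^32 · 111^4 · 111^2 ≡ 84 · 39 · 34 ≡ 801 (mod 1117).

801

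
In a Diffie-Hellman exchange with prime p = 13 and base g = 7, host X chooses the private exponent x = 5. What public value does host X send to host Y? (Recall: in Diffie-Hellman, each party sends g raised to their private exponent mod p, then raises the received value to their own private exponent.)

11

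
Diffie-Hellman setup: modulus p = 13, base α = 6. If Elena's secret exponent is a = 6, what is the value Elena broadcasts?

12

Public value = 6^6 mod 13.
6^1 ≡ 6 (mod 13)
6^2 = (6^1)^2 ≡ 6^2 = 36 ≡ 10 (mod 13)
6^4 = (6^2)^2 ≡ 10^2 = 100 ≡ 9 (mod 13)
6^6 = 6^4 · 6^2 ≡ 9 · 10 ≡ 12 (mod 13).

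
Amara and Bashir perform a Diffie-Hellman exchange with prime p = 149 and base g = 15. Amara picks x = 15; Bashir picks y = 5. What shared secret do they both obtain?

134

Amara sends A = g^x mod p = 15^15 mod 149.
15^1 ≡ 15 (mod 149)
15^2 = (15^1)^2 ≡ 15^2 = 225 ≡ 76 (mod 149)
15^4 = (15^2)^2 ≡ 76^2 = 5776 ≡ 114 (mod 149)
15^8 = (15^4)^2 ≡ 114^2 = 12996 ≡ 33 (mod 149)
15^15 = 15^8 · 15^4 · 15^2 · 15^1 ≡ 33 · 114 · 76 · 15 ≡ 13 (mod 149).
So A = 13. Bashir then computes K = A^y mod p = 13^5 mod 149.
13^1 ≡ 13 (mod 149)
13^2 = (13^1)^2 ≡ 13^2 = 169 ≡ 20 (mod 149)
13^4 = (13^2)^2 ≡ 20^2 = 400 ≡ 102 (mod 149)
13^5 = 13^4 · 13^1 ≡ 102 · 13 ≡ 134 (mod 149).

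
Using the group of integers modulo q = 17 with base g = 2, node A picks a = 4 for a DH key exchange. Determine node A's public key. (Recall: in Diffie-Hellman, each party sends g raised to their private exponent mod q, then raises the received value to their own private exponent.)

Public value = 2^4 (mod 17).
2^1 ≡ 2 (mod 17)
2^2 = (2^1)^2 ≡ 2^2 = 4 ≡ 4 (mod 17)
2^4 = (2^2)^2 ≡ 4^2 = 16 ≡ 16 (mod 17)

16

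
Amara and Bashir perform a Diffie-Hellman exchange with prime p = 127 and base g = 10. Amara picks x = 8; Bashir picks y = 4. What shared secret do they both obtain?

Amara sends A = g^x mod p = 10^8 mod 127.
10^1 ≡ 10 (mod 127)
10^2 = (10^1)^2 ≡ 10^2 = 100 ≡ 100 (mod 127)
10^4 = (10^2)^2 ≡ 100^2 = 10000 ≡ 94 (mod 127)
10^8 = (10^4)^2 ≡ 94^2 = 8836 ≡ 73 (mod 127)
So A = 73. Bashir then computes K = A^y mod p = 73^4 mod 127.
73^1 ≡ 73 (mod 127)
73^2 = (73^1)^2 ≡ 73^2 = 5329 ≡ 122 (mod 127)
73^4 = (73^2)^2 ≡ 122^2 = 14884 ≡ 25 (mod 127)

25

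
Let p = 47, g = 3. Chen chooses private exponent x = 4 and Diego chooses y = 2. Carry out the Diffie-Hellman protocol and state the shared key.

Diego sends B = g^y mod p = 3^2 mod 47.
3^1 ≡ 3 (mod 47)
3^2 = (3^1)^2 ≡ 3^2 = 9 ≡ 9 (mod 47)
So B = 9. Chen then computes K = B^x mod p = 9^4 mod 47.
9^1 ≡ 9 (mod 47)
9^2 = (9^1)^2 ≡ 9^2 = 81 ≡ 34 (mod 47)
9^4 = (9^2)^2 ≡ 34^2 = 1156 ≡ 28 (mod 47)

28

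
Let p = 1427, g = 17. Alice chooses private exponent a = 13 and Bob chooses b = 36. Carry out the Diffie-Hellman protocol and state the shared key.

490

Alice sends A = g^a mod p = 17^13 mod 1427.
17^1 ≡ 17 (mod 1427)
17^2 = (17^1)^2 ≡ 17^2 = 289 ≡ 289 (mod 1427)
17^4 = (17^2)^2 ≡ 289^2 = 83521 ≡ 755 (mod 1427)
17^8 = (17^4)^2 ≡ 755^2 = 570025 ≡ 652 (mod 1427)
17^13 = 17^8 · 17^4 · 17^1 ≡ 652 · 755 · 17 ≡ 492 (mod 1427).
So A = 492. Bob then computes K = A^b mod p = 492^36 mod 1427.
492^1 ≡ 492 (mod 1427)
492^2 = (492^1)^2 ≡ 492^2 = 242064 ≡ 901 (mod 1427)
492^4 = (492^2)^2 ≡ 901^2 = 811801 ≡ 1265 (mod 1427)
492^8 = (492^4)^2 ≡ 1265^2 = 1600225 ≡ 558 (mod 1427)
492^16 = (492^8)^2 ≡ 558^2 = 311364 ≡ 278 (mod 1427)
492^32 = (492^16)^2 ≡ 278^2 = 77284 ≡ 226 (mod 1427)
492^36 = 492^32 · 492^4 ≡ 226 · 1265 ≡ 490 (mod 1427).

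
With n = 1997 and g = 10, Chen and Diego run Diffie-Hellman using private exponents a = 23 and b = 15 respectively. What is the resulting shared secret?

Diego sends B = g^b mod n = 10^15 mod 1997.
10^1 ≡ 10 (mod 1997)
10^2 = (10^1)^2 ≡ 10^2 = 100 ≡ 100 (mod 1997)
10^4 = (10^2)^2 ≡ 100^2 = 10000 ≡ 15 (mod 1997)
10^8 = (10^4)^2 ≡ 15^2 = 225 ≡ 225 (mod 1997)
10^15 = 10^8 · 10^4 · 10^2 · 10^1 ≡ 225 · 15 · 100 · 10 ≡ 70 (mod 1997).
So B = 70. Chen then computes K = B^a mod n = 70^23 mod 1997.
70^1 ≡ 70 (mod 1997)
70^2 = (70^1)^2 ≡ 70^2 = 4900 ≡ 906 (mod 1997)
70^4 = (70^2)^2 ≡ 906^2 = 820836 ≡ 69 (mod 1997)
70^8 = (70^4)^2 ≡ 69^2 = 4761 ≡ 767 (mod 1997)
70^16 = (70^8)^2 ≡ 767^2 = 588289 ≡ 1171 (mod 1997)
70^23 = 70^16 · 70^4 · 70^2 · 70^1 ≡ 1171 · 69 · 906 · 70 ≡ 535 (mod 1997).

535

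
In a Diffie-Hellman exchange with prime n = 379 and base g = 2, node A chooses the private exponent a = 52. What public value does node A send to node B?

Public value = 2^52 mod 379.
2^1 ≡ 2 (mod 379)
2^2 = (2^1)^2 ≡ 2^2 = 4 ≡ 4 (mod 379)
2^4 = (2^2)^2 ≡ 4^2 = 16 ≡ 16 (mod 379)
2^8 = (2^4)^2 ≡ 16^2 = 256 ≡ 256 (mod 379)
2^16 = (2^8)^2 ≡ 256^2 = 65536 ≡ 348 (mod 379)
2^32 = (2^16)^2 ≡ 348^2 = 121104 ≡ 203 (mod 379)
2^52 = 2^32 · 2^16 · 2^4 ≡ 203 · 348 · 16 ≡ 126 (mod 379).

126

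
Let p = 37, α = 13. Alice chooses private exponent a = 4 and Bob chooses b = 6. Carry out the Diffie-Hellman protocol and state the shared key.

26

Alice sends A = α^a mod p = 13^4 mod 37.
13^1 ≡ 13 (mod 37)
13^2 = (13^1)^2 ≡ 13^2 = 169 ≡ 21 (mod 37)
13^4 = (13^2)^2 ≡ 21^2 = 441 ≡ 34 (mod 37)
So A = 34. Bob then computes K = A^b mod p = 34^6 mod 37.
34^1 ≡ 34 (mod 37)
34^2 = (34^1)^2 ≡ 34^2 = 1156 ≡ 9 (mod 37)
34^4 = (34^2)^2 ≡ 9^2 = 81 ≡ 7 (mod 37)
34^6 = 34^4 · 34^2 ≡ 7 · 9 ≡ 26 (mod 37).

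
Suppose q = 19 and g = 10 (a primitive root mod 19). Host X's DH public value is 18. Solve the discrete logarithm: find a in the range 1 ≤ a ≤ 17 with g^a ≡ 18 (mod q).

9

Try successive powers of 10 modulo 19:
10^1 ≡ 10
10^2 ≡ 5
10^3 ≡ 12
10^4 ≡ 6
10^5 ≡ 3
10^6 ≡ 11
10^7 ≡ 15
10^8 ≡ 17
10^9 ≡ 18
Found: a = 9.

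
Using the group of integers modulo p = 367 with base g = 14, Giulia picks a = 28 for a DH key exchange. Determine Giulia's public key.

50

Public value = 14^28 mod 367.
14^1 ≡ 14 (mod 367)
14^2 = (14^1)^2 ≡ 14^2 = 196 ≡ 196 (mod 367)
14^4 = (14^2)^2 ≡ 196^2 = 38416 ≡ 248 (mod 367)
14^8 = (14^4)^2 ≡ 248^2 = 61504 ≡ 215 (mod 367)
14^16 = (14^8)^2 ≡ 215^2 = 46225 ≡ 350 (mod 367)
14^28 = 14^16 · 14^8 · 14^4 ≡ 350 · 215 · 248 ≡ 50 (mod 367).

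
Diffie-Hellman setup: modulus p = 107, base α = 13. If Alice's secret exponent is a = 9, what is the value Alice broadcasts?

Public value = 13^{9} \pmod{107}.
13^1 ≡ 13 (mod 107)
13^2 = (13^1)^2 ≡ 13^2 = 169 ≡ 62 (mod 107)
13^4 = (13^2)^2 ≡ 62^2 = 3844 ≡ 99 (mod 107)
13^8 = (13^4)^2 ≡ 99^2 = 9801 ≡ 64 (mod 107)
13^9 = 13^8 · 13^1 ≡ 64 · 13 ≡ 83 (mod 107).

83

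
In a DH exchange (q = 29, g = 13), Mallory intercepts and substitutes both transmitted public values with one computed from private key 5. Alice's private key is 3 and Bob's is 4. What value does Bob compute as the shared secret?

Bob receives Mallory's public value M = 13^5 mod 29 instead of the honest one.
13^1 ≡ 13 (mod 29)
13^2 = (13^1)^2 ≡ 13^2 = 169 ≡ 24 (mod 29)
13^4 = (13^2)^2 ≡ 24^2 = 576 ≡ 25 (mod 29)
13^5 = 13^4 · 13^1 ≡ 25 · 13 ≡ 6 (mod 29).
So M = 6. Bob computes K = M^4 mod 29.
6^1 ≡ 6 (mod 29)
6^2 = (6^1)^2 ≡ 6^2 = 36 ≡ 7 (mod 29)
6^4 = (6^2)^2 ≡ 7^2 = 49 ≡ 20 (mod 29)

20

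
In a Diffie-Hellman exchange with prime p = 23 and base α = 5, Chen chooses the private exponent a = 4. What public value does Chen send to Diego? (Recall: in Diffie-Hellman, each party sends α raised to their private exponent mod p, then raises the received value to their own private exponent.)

Public value = 5^4 mod 23.
5^1 ≡ 5 (mod 23)
5^2 = (5^1)^2 ≡ 5^2 = 25 ≡ 2 (mod 23)
5^4 = (5^2)^2 ≡ 2^2 = 4 ≡ 4 (mod 23)

4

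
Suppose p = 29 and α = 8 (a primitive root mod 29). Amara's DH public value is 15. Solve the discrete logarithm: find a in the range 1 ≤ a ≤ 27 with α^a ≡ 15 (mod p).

9

Try successive powers of 8 modulo 29:
8^1 ≡ 8
8^2 ≡ 6
8^3 ≡ 19
8^4 ≡ 7
8^5 ≡ 27
8^6 ≡ 13
8^7 ≡ 17
8^8 ≡ 20
8^9 ≡ 15
Found: a = 9.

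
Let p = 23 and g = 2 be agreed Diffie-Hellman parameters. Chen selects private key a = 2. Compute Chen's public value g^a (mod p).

Public value = 2^2 (mod 23).
2^1 ≡ 2 (mod 23)
2^2 = (2^1)^2 ≡ 2^2 = 4 ≡ 4 (mod 23)

4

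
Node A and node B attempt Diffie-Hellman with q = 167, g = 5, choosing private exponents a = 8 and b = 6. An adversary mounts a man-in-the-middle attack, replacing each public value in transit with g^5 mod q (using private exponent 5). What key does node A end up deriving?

Node A receives an adversary's public value M = 5^5 mod 167 instead of the honest one.
5^1 ≡ 5 (mod 167)
5^2 = (5^1)^2 ≡ 5^2 = 25 ≡ 25 (mod 167)
5^4 = (5^2)^2 ≡ 25^2 = 625 ≡ 124 (mod 167)
5^5 = 5^4 · 5^1 ≡ 124 · 5 ≡ 119 (mod 167).
So M = 119. Node A computes K = M^8 mod 167.
119^1 ≡ 119 (mod 167)
119^2 = (119^1)^2 ≡ 119^2 = 14161 ≡ 133 (mod 167)
119^4 = (119^2)^2 ≡ 133^2 = 17689 ≡ 154 (mod 167)
119^8 = (119^4)^2 ≡ 154^2 = 23716 ≡ 2 (mod 167)

2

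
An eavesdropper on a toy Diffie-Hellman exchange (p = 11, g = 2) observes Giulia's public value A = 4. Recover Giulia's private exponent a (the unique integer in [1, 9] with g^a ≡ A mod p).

2

Try successive powers of 2 modulo 11:
2^1 ≡ 2
2^2 ≡ 4
Found: a = 2.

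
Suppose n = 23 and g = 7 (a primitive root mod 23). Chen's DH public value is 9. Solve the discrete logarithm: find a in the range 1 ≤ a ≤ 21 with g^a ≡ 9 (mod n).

4

Try successive powers of 7 modulo 23:
7^1 ≡ 7
7^2 ≡ 3
7^3 ≡ 21
7^4 ≡ 9
Found: a = 4.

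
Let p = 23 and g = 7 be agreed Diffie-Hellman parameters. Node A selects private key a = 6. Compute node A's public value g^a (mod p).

4

Public value = 7^6 (mod 23).
7^1 ≡ 7 (mod 23)
7^2 = (7^1)^2 ≡ 7^2 = 49 ≡ 3 (mod 23)
7^4 = (7^2)^2 ≡ 3^2 = 9 ≡ 9 (mod 23)
7^6 = 7^4 · 7^2 ≡ 9 · 3 ≡ 4 (mod 23).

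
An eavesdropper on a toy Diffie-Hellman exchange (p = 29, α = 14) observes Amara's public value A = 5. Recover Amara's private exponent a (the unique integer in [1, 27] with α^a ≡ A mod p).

6

Try successive powers of 14 modulo 29:
14^1 ≡ 14
14^2 ≡ 22
14^3 ≡ 18
14^4 ≡ 20
14^5 ≡ 19
14^6 ≡ 5
Found: a = 6.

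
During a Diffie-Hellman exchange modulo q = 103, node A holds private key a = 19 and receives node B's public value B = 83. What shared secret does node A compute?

Shared key K = 83^19 mod 103.
83^1 ≡ 83 (mod 103)
83^2 = (83^1)^2 ≡ 83^2 = 6889 ≡ 91 (mod 103)
83^4 = (83^2)^2 ≡ 91^2 = 8281 ≡ 41 (mod 103)
83^8 = (83^4)^2 ≡ 41^2 = 1681 ≡ 33 (mod 103)
83^16 = (83^8)^2 ≡ 33^2 = 1089 ≡ 59 (mod 103)
83^19 = 83^16 · 83^2 · 83^1 ≡ 59 · 91 · 83 ≡ 49 (mod 103).

49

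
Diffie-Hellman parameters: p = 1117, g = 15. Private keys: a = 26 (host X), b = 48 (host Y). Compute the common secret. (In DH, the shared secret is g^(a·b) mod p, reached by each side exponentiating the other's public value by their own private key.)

1080

Host X sends A = g^a mod p = 15^26 mod 1117.
15^1 ≡ 15 (mod 1117)
15^2 = (15^1)^2 ≡ 15^2 = 225 ≡ 225 (mod 1117)
15^4 = (15^2)^2 ≡ 225^2 = 50625 ≡ 360 (mod 1117)
15^8 = (15^4)^2 ≡ 360^2 = 129600 ≡ 28 (mod 1117)
15^16 = (15^8)^2 ≡ 28^2 = 784 ≡ 784 (mod 1117)
15^26 = 15^16 · 15^8 · 15^2 ≡ 784 · 28 · 225 ≡ 943 (mod 1117).
So A = 943. Host Y then computes K = A^b mod p = 943^48 mod 1117.
943^1 ≡ 943 (mod 1117)
943^2 = (943^1)^2 ≡ 943^2 = 889249 ≡ 117 (mod 1117)
943^4 = (943^2)^2 ≡ 117^2 = 13689 ≡ 285 (mod 1117)
943^8 = (943^4)^2 ≡ 285^2 = 81225 ≡ 801 (mod 1117)
943^16 = (943^8)^2 ≡ 801^2 = 641601 ≡ 443 (mod 1117)
943^32 = (943^16)^2 ≡ 443^2 = 196249 ≡ 774 (mod 1117)
943^48 = 943^32 · 943^16 ≡ 774 · 443 ≡ 1080 (mod 1117).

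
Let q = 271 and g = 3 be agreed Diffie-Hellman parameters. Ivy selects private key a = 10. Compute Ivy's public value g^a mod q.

242

Public value = 3^10 mod 271.
3^1 ≡ 3 (mod 271)
3^2 = (3^1)^2 ≡ 3^2 = 9 ≡ 9 (mod 271)
3^4 = (3^2)^2 ≡ 9^2 = 81 ≡ 81 (mod 271)
3^8 = (3^4)^2 ≡ 81^2 = 6561 ≡ 57 (mod 271)
3^10 = 3^8 · 3^2 ≡ 57 · 9 ≡ 242 (mod 271).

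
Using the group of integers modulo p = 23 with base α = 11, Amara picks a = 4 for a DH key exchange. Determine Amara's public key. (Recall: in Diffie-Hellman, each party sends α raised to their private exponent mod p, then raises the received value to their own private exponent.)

Public value = 11^4 (mod 23).
11^1 ≡ 11 (mod 23)
11^2 = (11^1)^2 ≡ 11^2 = 121 ≡ 6 (mod 23)
11^4 = (11^2)^2 ≡ 6^2 = 36 ≡ 13 (mod 23)

13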